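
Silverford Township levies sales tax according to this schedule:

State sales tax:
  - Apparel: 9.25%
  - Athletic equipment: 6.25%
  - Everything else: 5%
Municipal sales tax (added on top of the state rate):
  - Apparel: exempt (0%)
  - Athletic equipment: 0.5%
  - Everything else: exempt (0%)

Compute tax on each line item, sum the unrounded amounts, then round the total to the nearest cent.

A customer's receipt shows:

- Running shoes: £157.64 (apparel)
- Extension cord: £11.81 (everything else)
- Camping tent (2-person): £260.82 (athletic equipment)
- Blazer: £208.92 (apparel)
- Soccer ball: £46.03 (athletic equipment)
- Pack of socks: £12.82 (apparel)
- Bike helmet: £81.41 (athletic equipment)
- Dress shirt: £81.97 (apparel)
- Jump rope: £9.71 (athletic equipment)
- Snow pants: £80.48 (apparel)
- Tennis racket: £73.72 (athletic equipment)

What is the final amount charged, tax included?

£1107.88

Running shoes £157.64: apparel → 9.25% + 0% municipal = 9.25% → £14.5817
Extension cord £11.81: everything else → 5% + 0% municipal = 5% → £0.5905
Camping tent (2-person) £260.82: athletic equipment → 6.25% + 0.5% municipal = 6.75% → £17.60535
Blazer £208.92: apparel → 9.25% + 0% municipal = 9.25% → £19.3251
Soccer ball £46.03: athletic equipment → 6.25% + 0.5% municipal = 6.75% → £3.107025
Pack of socks £12.82: apparel → 9.25% + 0% municipal = 9.25% → £1.18585
Bike helmet £81.41: athletic equipment → 6.25% + 0.5% municipal = 6.75% → £5.495175
Dress shirt £81.97: apparel → 9.25% + 0% municipal = 9.25% → £7.582225
Jump rope £9.71: athletic equipment → 6.25% + 0.5% municipal = 6.75% → £0.655425
Snow pants £80.48: apparel → 9.25% + 0% municipal = 9.25% → £7.4444
Tennis racket £73.72: athletic equipment → 6.25% + 0.5% municipal = 6.75% → £4.9761
Subtotal = £1025.33; unrounded tax = £82.54885 → £82.55; total due = £1107.88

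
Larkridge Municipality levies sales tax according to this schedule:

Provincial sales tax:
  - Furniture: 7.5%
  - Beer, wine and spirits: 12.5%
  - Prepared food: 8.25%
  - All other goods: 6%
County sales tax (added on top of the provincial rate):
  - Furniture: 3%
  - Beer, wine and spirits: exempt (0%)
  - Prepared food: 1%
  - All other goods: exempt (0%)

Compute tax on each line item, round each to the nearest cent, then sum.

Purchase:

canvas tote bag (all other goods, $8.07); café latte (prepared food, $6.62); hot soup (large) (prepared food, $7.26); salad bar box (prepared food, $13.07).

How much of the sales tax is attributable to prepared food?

$2.49

Café latte $6.62: prepared food → 8.25% + 1% county = 9.25% → $0.61
Hot soup (large) $7.26: prepared food → 8.25% + 1% county = 9.25% → $0.67
Salad bar box $13.07: prepared food → 8.25% + 1% county = 9.25% → $1.21
Tax on prepared food = $0.61 + $0.67 + $1.21 = $2.49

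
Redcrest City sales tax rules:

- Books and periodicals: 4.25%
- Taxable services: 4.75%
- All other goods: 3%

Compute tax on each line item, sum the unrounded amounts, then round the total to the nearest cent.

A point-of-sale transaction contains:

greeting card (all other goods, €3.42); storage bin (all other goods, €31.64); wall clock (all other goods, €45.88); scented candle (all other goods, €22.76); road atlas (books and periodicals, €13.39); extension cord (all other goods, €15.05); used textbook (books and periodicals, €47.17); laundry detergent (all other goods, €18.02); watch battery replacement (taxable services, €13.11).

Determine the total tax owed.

Greeting card €3.42: all other goods → 3% → €0.1026
Storage bin €31.64: all other goods → 3% → €0.9492
Wall clock €45.88: all other goods → 3% → €1.3764
Scented candle €22.76: all other goods → 3% → €0.6828
Road atlas €13.39: books and periodicals → 4.25% → €0.569075
Extension cord €15.05: all other goods → 3% → €0.4515
Used textbook €47.17: books and periodicals → 4.25% → €2.004725
Laundry detergent €18.02: all other goods → 3% → €0.5406
Watch battery replacement €13.11: taxable services → 4.75% → €0.622725
Unrounded tax sum = €7.299625 → €7.30

€7.30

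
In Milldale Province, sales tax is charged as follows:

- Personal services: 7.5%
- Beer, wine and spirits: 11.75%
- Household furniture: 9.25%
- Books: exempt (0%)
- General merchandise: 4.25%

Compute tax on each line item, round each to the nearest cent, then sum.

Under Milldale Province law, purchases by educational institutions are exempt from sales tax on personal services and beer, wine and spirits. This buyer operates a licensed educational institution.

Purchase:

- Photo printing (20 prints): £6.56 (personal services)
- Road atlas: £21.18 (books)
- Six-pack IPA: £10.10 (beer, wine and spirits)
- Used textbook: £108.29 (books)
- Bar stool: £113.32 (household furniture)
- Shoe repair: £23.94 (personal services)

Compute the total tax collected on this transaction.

Photo printing (20 prints) £6.56: personal services, buyer-exempt → 0% → £0.00
Road atlas £21.18: books → 0% → £0.00
Six-pack IPA £10.10: beer, wine and spirits, buyer-exempt → 0% → £0.00
Used textbook £108.29: books → 0% → £0.00
Bar stool £113.32: household furniture → 9.25% → £10.48
Shoe repair £23.94: personal services, buyer-exempt → 0% → £0.00
Total tax = £10.48

£10.48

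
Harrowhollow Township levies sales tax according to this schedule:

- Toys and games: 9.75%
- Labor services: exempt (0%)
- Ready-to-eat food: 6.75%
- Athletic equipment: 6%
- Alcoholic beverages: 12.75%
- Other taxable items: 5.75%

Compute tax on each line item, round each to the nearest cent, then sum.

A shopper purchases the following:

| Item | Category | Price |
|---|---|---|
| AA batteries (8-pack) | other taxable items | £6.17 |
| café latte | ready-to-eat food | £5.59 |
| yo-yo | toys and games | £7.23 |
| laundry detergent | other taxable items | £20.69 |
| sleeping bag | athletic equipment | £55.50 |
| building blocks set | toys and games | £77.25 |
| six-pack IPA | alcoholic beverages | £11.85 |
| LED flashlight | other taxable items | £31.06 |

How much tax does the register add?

AA batteries (8-pack) £6.17: other taxable items → 5.75% → £0.35
Café latte £5.59: ready-to-eat food → 6.75% → £0.38
Yo-yo £7.23: toys and games → 9.75% → £0.70
Laundry detergent £20.69: other taxable items → 5.75% → £1.19
Sleeping bag £55.50: athletic equipment → 6% → £3.33
Building blocks set £77.25: toys and games → 9.75% → £7.53
Six-pack IPA £11.85: alcoholic beverages → 12.75% → £1.51
LED flashlight £31.06: other taxable items → 5.75% → £1.79
Total tax = £0.35 + £0.38 + £0.70 + £1.19 + £3.33 + £7.53 + £1.51 + £1.79 = £16.78

£16.78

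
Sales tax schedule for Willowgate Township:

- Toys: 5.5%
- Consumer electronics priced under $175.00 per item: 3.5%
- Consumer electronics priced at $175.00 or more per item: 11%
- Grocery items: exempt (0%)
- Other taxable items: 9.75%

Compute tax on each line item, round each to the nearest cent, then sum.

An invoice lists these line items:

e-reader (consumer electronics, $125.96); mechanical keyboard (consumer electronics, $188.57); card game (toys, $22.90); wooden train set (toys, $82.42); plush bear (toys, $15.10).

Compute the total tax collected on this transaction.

E-reader $125.96: consumer electronics, under $175.00 → 3.5% → $4.41
Mechanical keyboard $188.57: consumer electronics, $175.00 or more → 11% → $20.74
Card game $22.90: toys → 5.5% → $1.26
Wooden train set $82.42: toys → 5.5% → $4.53
Plush bear $15.10: toys → 5.5% → $0.83
Total tax = $4.41 + $20.74 + $1.26 + $4.53 + $0.83 = $31.77

$31.77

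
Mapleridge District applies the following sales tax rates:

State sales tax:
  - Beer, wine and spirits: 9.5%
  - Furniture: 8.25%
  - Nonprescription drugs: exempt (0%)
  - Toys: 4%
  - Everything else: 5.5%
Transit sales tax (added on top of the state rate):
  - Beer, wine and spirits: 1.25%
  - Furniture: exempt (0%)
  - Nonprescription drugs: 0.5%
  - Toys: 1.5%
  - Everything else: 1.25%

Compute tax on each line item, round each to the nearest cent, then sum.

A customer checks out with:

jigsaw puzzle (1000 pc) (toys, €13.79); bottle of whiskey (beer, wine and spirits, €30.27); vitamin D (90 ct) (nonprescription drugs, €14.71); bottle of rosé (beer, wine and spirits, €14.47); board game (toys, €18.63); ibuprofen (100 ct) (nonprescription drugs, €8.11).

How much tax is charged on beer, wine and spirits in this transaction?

€4.81

Bottle of whiskey €30.27: beer, wine and spirits → 9.5% + 1.25% transit = 10.75% → €3.25
Bottle of rosé €14.47: beer, wine and spirits → 9.5% + 1.25% transit = 10.75% → €1.56
Tax on beer, wine and spirits = €3.25 + €1.56 = €4.81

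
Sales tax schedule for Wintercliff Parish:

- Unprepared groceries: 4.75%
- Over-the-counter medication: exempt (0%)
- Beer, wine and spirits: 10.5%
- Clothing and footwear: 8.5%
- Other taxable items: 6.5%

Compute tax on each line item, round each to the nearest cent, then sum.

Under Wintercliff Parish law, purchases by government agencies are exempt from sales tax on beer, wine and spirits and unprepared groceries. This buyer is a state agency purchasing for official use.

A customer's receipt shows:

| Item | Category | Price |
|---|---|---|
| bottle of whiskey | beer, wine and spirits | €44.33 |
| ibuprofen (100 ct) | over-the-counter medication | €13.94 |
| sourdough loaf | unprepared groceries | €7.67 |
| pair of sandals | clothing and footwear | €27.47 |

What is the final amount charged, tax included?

€95.74

Bottle of whiskey €44.33: beer, wine and spirits, buyer-exempt → 0% → €0.00
Ibuprofen (100 ct) €13.94: over-the-counter medication → 0% → €0.00
Sourdough loaf €7.67: unprepared groceries, buyer-exempt → 0% → €0.00
Pair of sandals €27.47: clothing and footwear → 8.5% → €2.33
Subtotal = €93.41; tax = €2.33; total due = €95.74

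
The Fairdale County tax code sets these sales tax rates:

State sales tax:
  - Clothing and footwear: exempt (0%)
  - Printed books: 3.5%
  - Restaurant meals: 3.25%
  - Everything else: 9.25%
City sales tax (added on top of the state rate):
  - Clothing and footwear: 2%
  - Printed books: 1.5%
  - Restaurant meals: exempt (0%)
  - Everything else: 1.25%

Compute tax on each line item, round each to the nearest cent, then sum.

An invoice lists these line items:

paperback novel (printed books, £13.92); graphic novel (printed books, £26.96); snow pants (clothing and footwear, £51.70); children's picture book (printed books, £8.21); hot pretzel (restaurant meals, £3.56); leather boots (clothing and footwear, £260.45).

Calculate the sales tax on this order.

£8.82

Paperback novel £13.92: printed books → 3.5% + 1.5% city = 5% → £0.70
Graphic novel £26.96: printed books → 3.5% + 1.5% city = 5% → £1.35
Snow pants £51.70: clothing and footwear → 0% + 2% city = 2% → £1.03
Children's picture book £8.21: printed books → 3.5% + 1.5% city = 5% → £0.41
Hot pretzel £3.56: restaurant meals → 3.25% + 0% city = 3.25% → £0.12
Leather boots £260.45: clothing and footwear → 0% + 2% city = 2% → £5.21
Total tax = £0.70 + £1.35 + £1.03 + £0.41 + £0.12 + £5.21 = £8.82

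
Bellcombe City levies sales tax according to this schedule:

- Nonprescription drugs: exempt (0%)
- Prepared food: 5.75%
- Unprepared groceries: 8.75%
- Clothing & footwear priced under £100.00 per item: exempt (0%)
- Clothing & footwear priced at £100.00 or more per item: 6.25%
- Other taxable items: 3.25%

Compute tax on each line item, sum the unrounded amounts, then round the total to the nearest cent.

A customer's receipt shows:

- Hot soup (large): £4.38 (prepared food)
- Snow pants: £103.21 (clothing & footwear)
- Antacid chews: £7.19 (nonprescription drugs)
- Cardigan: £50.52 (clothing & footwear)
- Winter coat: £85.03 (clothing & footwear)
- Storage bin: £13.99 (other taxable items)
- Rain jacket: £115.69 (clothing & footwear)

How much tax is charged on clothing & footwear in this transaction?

£13.68

Snow pants £103.21: clothing & footwear, £100.00 or more → 6.25% → £6.450625
Cardigan £50.52: clothing & footwear, under £100.00 → 0% → £0.00
Winter coat £85.03: clothing & footwear, under £100.00 → 0% → £0.00
Rain jacket £115.69: clothing & footwear, £100.00 or more → 6.25% → £7.230625
Tax on clothing & footwear: unrounded sum = £13.68125 → £13.68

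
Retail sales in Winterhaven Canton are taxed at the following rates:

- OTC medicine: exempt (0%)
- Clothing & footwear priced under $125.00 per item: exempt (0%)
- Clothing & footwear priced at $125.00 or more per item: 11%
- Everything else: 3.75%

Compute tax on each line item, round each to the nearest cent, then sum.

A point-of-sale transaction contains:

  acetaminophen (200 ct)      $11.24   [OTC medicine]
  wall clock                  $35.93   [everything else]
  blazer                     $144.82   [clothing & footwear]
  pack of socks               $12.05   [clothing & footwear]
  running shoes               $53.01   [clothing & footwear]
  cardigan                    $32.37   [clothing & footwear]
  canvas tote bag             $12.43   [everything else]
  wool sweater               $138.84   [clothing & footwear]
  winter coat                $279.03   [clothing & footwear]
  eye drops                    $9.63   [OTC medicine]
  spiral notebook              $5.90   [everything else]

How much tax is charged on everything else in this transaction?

Wall clock $35.93: everything else → 3.75% → $1.35
Canvas tote bag $12.43: everything else → 3.75% → $0.47
Spiral notebook $5.90: everything else → 3.75% → $0.22
Tax on everything else = $1.35 + $0.47 + $0.22 = $2.04

$2.04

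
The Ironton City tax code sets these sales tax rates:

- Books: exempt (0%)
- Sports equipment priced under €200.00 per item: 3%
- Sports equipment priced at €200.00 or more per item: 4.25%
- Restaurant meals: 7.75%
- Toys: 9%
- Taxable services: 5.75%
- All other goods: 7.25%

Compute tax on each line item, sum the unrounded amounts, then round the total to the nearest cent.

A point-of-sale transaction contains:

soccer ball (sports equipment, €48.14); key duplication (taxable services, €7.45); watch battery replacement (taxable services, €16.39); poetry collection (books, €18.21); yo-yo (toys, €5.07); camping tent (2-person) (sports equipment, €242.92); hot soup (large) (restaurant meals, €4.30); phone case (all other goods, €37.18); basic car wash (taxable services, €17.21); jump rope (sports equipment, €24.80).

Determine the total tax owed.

€18.36

Soccer ball €48.14: sports equipment, under €200.00 → 3% → €1.4442
Key duplication €7.45: taxable services → 5.75% → €0.428375
Watch battery replacement €16.39: taxable services → 5.75% → €0.942425
Poetry collection €18.21: books → 0% → €0.00
Yo-yo €5.07: toys → 9% → €0.4563
Camping tent (2-person) €242.92: sports equipment, €200.00 or more → 4.25% → €10.3241
Hot soup (large) €4.30: restaurant meals → 7.75% → €0.33325
Phone case €37.18: all other goods → 7.25% → €2.69555
Basic car wash €17.21: taxable services → 5.75% → €0.989575
Jump rope €24.80: sports equipment, under €200.00 → 3% → €0.744
Unrounded tax sum = €18.357775 → €18.36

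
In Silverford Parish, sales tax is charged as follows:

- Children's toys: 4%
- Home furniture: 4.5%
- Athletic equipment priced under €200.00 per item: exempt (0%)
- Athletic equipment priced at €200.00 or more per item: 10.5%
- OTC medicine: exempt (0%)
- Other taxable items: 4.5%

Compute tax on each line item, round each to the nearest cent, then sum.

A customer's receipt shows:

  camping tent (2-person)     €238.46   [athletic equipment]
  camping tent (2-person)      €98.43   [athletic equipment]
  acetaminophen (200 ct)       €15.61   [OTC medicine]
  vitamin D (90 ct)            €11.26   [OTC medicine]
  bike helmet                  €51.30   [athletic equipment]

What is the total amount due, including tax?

Camping tent (2-person) €238.46: athletic equipment, €200.00 or more → 10.5% → €25.04
Camping tent (2-person) €98.43: athletic equipment, under €200.00 → 0% → €0.00
Acetaminophen (200 ct) €15.61: OTC medicine → 0% → €0.00
Vitamin D (90 ct) €11.26: OTC medicine → 0% → €0.00
Bike helmet €51.30: athletic equipment, under €200.00 → 0% → €0.00
Subtotal = €415.06; tax = €25.04; total due = €440.10

€440.10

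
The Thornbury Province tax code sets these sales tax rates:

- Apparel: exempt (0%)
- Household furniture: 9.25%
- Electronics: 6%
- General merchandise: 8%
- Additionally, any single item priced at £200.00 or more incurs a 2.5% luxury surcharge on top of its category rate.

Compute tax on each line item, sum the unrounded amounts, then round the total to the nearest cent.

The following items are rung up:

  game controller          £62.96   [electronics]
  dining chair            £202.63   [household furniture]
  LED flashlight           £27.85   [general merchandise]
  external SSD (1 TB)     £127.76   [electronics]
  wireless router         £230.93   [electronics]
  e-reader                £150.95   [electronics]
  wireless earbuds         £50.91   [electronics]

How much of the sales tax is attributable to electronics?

Game controller £62.96: electronics → 6% → £3.7776
External SSD (1 TB) £127.76: electronics → 6% → £7.6656
Wireless router £230.93: electronics → 6% + 2.5% surcharge = 8.5% → £19.62905
E-reader £150.95: electronics → 6% → £9.057
Wireless earbuds £50.91: electronics → 6% → £3.0546
Tax on electronics: unrounded sum = £43.18385 → £43.18

£43.18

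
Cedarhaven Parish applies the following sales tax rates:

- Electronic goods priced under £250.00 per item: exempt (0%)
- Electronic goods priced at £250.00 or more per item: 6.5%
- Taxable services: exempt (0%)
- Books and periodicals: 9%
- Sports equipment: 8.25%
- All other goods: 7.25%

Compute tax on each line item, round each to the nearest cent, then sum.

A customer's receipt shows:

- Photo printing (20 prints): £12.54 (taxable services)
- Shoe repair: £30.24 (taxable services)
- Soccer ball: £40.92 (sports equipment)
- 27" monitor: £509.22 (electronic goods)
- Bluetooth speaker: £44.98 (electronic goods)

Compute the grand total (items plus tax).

£674.38

Photo printing (20 prints) £12.54: taxable services → 0% → £0.00
Shoe repair £30.24: taxable services → 0% → £0.00
Soccer ball £40.92: sports equipment → 8.25% → £3.38
27" monitor £509.22: electronic goods, £250.00 or more → 6.5% → £33.10
Bluetooth speaker £44.98: electronic goods, under £250.00 → 0% → £0.00
Subtotal = £637.90; tax = £36.48; total due = £674.38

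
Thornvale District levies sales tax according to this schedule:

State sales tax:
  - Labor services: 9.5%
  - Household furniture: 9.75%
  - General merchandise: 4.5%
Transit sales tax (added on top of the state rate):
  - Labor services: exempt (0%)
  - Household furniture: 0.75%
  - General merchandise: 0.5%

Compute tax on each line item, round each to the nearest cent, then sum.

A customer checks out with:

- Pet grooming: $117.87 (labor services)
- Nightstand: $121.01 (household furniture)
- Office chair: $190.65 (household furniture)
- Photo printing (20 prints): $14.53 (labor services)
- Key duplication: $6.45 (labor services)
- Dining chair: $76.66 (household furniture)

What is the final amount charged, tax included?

$581.14

Pet grooming $117.87: labor services → 9.5% + 0% transit = 9.5% → $11.20
Nightstand $121.01: household furniture → 9.75% + 0.75% transit = 10.5% → $12.71
Office chair $190.65: household furniture → 9.75% + 0.75% transit = 10.5% → $20.02
Photo printing (20 prints) $14.53: labor services → 9.5% + 0% transit = 9.5% → $1.38
Key duplication $6.45: labor services → 9.5% + 0% transit = 9.5% → $0.61
Dining chair $76.66: household furniture → 9.75% + 0.75% transit = 10.5% → $8.05
Subtotal = $527.17; tax = $53.97; total due = $581.14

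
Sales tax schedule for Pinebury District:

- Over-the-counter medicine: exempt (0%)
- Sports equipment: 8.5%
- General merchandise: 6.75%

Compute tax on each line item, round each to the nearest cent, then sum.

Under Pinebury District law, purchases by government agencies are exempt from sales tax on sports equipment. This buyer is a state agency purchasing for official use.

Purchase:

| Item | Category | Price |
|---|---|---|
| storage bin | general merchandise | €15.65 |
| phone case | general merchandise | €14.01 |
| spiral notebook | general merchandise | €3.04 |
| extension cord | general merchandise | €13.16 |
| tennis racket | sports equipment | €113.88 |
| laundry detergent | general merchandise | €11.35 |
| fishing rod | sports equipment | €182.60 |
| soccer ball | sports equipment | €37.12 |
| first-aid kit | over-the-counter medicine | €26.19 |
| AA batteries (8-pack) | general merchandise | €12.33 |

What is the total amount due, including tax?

Storage bin €15.65: general merchandise → 6.75% → €1.06
Phone case €14.01: general merchandise → 6.75% → €0.95
Spiral notebook €3.04: general merchandise → 6.75% → €0.21
Extension cord €13.16: general merchandise → 6.75% → €0.89
Tennis racket €113.88: sports equipment, buyer-exempt → 0% → €0.00
Laundry detergent €11.35: general merchandise → 6.75% → €0.77
Fishing rod €182.60: sports equipment, buyer-exempt → 0% → €0.00
Soccer ball €37.12: sports equipment, buyer-exempt → 0% → €0.00
First-aid kit €26.19: over-the-counter medicine → 0% → €0.00
AA batteries (8-pack) €12.33: general merchandise → 6.75% → €0.83
Subtotal = €429.33; tax = €4.71; total due = €434.04

€434.04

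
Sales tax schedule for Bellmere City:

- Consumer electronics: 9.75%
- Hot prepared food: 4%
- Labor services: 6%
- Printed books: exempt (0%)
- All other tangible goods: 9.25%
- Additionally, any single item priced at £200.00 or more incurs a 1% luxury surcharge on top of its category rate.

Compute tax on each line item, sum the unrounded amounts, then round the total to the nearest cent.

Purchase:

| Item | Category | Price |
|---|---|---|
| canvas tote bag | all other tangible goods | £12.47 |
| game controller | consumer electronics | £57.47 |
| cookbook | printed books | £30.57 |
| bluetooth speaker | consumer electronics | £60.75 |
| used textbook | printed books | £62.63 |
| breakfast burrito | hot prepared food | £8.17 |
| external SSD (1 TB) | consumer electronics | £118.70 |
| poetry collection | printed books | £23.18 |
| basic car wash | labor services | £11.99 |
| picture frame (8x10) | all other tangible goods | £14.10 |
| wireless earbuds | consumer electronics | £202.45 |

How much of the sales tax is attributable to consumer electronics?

Game controller £57.47: consumer electronics → 9.75% → £5.603325
Bluetooth speaker £60.75: consumer electronics → 9.75% → £5.923125
External SSD (1 TB) £118.70: consumer electronics → 9.75% → £11.57325
Wireless earbuds £202.45: consumer electronics → 9.75% + 1% surcharge = 10.75% → £21.763375
Tax on consumer electronics: unrounded sum = £44.863075 → £44.86

£44.86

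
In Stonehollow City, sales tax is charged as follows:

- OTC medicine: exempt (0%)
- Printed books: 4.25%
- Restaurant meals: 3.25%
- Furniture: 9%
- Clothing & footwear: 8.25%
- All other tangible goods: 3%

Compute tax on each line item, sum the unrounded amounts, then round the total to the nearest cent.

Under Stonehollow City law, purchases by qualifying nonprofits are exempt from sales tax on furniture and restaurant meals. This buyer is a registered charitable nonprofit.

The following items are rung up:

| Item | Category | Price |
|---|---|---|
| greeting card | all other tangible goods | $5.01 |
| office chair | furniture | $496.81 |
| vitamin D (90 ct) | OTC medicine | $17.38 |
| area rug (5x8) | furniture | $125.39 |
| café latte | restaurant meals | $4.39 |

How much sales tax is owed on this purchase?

$0.15

Greeting card $5.01: all other tangible goods → 3% → $0.1503
Office chair $496.81: furniture, buyer-exempt → 0% → $0.00
Vitamin D (90 ct) $17.38: OTC medicine → 0% → $0.00
Area rug (5x8) $125.39: furniture, buyer-exempt → 0% → $0.00
Café latte $4.39: restaurant meals, buyer-exempt → 0% → $0.00
Unrounded tax sum = $0.1503 → $0.15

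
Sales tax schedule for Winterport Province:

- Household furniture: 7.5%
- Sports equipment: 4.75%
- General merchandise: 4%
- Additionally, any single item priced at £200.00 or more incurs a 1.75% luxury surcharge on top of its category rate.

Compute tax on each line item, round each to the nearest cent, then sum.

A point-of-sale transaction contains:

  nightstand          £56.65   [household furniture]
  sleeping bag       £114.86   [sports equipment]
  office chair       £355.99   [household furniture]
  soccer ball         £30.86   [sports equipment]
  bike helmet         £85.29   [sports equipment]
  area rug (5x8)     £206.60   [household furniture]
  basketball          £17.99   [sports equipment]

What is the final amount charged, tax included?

Nightstand £56.65: household furniture → 7.5% → £4.25
Sleeping bag £114.86: sports equipment → 4.75% → £5.46
Office chair £355.99: household furniture → 7.5% + 1.75% surcharge = 9.25% → £32.93
Soccer ball £30.86: sports equipment → 4.75% → £1.47
Bike helmet £85.29: sports equipment → 4.75% → £4.05
Area rug (5x8) £206.60: household furniture → 7.5% + 1.75% surcharge = 9.25% → £19.11
Basketball £17.99: sports equipment → 4.75% → £0.85
Subtotal = £868.24; tax = £68.12; total due = £936.36

£936.36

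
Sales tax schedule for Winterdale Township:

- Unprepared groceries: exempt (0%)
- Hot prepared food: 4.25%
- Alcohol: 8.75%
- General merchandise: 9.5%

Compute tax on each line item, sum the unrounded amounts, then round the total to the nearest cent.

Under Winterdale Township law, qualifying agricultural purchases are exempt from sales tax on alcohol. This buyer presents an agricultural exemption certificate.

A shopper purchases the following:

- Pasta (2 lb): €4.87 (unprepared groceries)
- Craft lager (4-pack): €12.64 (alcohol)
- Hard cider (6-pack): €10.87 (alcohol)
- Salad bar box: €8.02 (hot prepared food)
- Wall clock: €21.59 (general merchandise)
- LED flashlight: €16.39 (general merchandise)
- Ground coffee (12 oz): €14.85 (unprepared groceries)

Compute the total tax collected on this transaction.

Pasta (2 lb) €4.87: unprepared groceries → 0% → €0.00
Craft lager (4-pack) €12.64: alcohol, buyer-exempt → 0% → €0.00
Hard cider (6-pack) €10.87: alcohol, buyer-exempt → 0% → €0.00
Salad bar box €8.02: hot prepared food → 4.25% → €0.34085
Wall clock €21.59: general merchandise → 9.5% → €2.05105
LED flashlight €16.39: general merchandise → 9.5% → €1.55705
Ground coffee (12 oz) €14.85: unprepared groceries → 0% → €0.00
Unrounded tax sum = €3.94895 → €3.95

€3.95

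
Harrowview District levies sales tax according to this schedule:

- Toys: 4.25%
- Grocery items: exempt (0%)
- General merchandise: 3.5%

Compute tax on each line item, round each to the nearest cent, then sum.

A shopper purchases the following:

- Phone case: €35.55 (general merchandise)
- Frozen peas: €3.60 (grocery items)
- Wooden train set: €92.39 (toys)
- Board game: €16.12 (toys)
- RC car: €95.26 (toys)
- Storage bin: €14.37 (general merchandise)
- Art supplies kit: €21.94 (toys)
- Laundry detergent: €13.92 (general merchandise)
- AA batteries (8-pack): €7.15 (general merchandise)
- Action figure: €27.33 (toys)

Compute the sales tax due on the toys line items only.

Wooden train set €92.39: toys → 4.25% → €3.93
Board game €16.12: toys → 4.25% → €0.69
RC car €95.26: toys → 4.25% → €4.05
Art supplies kit €21.94: toys → 4.25% → €0.93
Action figure €27.33: toys → 4.25% → €1.16
Tax on toys = €3.93 + €0.69 + €4.05 + €0.93 + €1.16 = €10.76

€10.76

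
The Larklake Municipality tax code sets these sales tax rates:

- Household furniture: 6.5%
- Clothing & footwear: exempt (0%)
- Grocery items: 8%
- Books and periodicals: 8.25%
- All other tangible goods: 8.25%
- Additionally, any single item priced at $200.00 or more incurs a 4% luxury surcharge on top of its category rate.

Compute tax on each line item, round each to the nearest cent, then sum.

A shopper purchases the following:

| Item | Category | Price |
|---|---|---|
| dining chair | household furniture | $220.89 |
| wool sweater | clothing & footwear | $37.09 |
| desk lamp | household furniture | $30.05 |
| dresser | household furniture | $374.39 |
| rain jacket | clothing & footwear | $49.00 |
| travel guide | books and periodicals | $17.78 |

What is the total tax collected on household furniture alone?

Dining chair $220.89: household furniture → 6.5% + 4% surcharge = 10.5% → $23.19
Desk lamp $30.05: household furniture → 6.5% → $1.95
Dresser $374.39: household furniture → 6.5% + 4% surcharge = 10.5% → $39.31
Tax on household furniture = $23.19 + $1.95 + $39.31 = $64.45

$64.45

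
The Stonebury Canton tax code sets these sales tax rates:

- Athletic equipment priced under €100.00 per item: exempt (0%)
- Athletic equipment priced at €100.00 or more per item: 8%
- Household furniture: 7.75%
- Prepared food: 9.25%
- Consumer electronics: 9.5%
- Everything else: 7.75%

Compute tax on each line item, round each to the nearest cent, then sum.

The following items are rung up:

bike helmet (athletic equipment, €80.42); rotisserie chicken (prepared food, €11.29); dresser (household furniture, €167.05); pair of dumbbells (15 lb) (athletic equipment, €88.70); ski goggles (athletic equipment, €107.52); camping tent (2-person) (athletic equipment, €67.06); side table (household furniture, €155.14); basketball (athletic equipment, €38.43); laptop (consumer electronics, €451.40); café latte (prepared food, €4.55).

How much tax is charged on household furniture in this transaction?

€24.97

Dresser €167.05: household furniture → 7.75% → €12.95
Side table €155.14: household furniture → 7.75% → €12.02
Tax on household furniture = €12.95 + €12.02 = €24.97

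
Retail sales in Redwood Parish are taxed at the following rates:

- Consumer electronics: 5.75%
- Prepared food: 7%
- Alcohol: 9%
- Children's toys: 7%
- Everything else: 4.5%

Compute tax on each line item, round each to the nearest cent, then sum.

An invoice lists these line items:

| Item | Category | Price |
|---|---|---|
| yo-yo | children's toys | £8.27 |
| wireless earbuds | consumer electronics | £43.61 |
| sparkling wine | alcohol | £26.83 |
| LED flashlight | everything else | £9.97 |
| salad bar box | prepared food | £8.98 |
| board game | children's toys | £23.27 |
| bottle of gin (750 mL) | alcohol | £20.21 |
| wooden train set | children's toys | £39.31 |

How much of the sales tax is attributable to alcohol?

£4.23

Sparkling wine £26.83: alcohol → 9% → £2.41
Bottle of gin (750 mL) £20.21: alcohol → 9% → £1.82
Tax on alcohol = £2.41 + £1.82 = £4.23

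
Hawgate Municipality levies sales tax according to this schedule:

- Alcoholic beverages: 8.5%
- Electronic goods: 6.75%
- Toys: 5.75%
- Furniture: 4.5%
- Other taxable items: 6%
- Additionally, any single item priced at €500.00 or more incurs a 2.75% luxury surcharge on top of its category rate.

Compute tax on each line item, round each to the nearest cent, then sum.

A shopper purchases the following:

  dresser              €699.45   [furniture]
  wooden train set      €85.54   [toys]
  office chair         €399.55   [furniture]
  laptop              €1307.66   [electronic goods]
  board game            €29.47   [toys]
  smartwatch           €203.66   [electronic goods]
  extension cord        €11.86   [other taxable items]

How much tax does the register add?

Dresser €699.45: furniture → 4.5% + 2.75% surcharge = 7.25% → €50.71
Wooden train set €85.54: toys → 5.75% → €4.92
Office chair €399.55: furniture → 4.5% → €17.98
Laptop €1307.66: electronic goods → 6.75% + 2.75% surcharge = 9.5% → €124.23
Board game €29.47: toys → 5.75% → €1.69
Smartwatch €203.66: electronic goods → 6.75% → €13.75
Extension cord €11.86: other taxable items → 6% → €0.71
Total tax = €50.71 + €4.92 + €17.98 + €124.23 + €1.69 + €13.75 + €0.71 = €213.99

€213.99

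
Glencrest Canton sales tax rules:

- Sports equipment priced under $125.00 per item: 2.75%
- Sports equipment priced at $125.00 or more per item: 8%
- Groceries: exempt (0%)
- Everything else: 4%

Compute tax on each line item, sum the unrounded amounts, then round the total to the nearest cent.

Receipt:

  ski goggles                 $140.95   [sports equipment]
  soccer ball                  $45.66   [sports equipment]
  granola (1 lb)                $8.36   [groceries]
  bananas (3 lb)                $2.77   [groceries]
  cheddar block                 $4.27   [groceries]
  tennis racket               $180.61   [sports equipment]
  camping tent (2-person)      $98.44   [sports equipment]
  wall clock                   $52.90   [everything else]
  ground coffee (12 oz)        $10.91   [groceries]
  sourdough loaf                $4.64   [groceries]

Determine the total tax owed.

$31.80

Ski goggles $140.95: sports equipment, $125.00 or more → 8% → $11.276
Soccer ball $45.66: sports equipment, under $125.00 → 2.75% → $1.25565
Granola (1 lb) $8.36: groceries → 0% → $0.00
Bananas (3 lb) $2.77: groceries → 0% → $0.00
Cheddar block $4.27: groceries → 0% → $0.00
Tennis racket $180.61: sports equipment, $125.00 or more → 8% → $14.4488
Camping tent (2-person) $98.44: sports equipment, under $125.00 → 2.75% → $2.7071
Wall clock $52.90: everything else → 4% → $2.116
Ground coffee (12 oz) $10.91: groceries → 0% → $0.00
Sourdough loaf $4.64: groceries → 0% → $0.00
Unrounded tax sum = $31.80355 → $31.80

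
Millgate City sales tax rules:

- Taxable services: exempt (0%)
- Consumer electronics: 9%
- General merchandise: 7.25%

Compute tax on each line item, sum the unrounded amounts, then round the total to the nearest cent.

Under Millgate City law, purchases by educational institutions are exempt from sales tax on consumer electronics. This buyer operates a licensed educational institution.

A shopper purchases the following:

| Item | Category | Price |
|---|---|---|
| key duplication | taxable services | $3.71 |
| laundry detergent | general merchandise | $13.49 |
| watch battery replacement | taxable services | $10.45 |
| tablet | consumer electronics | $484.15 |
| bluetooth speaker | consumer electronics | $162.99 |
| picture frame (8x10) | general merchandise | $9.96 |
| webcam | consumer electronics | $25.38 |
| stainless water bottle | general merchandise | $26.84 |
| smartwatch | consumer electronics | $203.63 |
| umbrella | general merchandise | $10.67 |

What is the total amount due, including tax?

$955.69

Key duplication $3.71: taxable services → 0% → $0.00
Laundry detergent $13.49: general merchandise → 7.25% → $0.978025
Watch battery replacement $10.45: taxable services → 0% → $0.00
Tablet $484.15: consumer electronics, buyer-exempt → 0% → $0.00
Bluetooth speaker $162.99: consumer electronics, buyer-exempt → 0% → $0.00
Picture frame (8x10) $9.96: general merchandise → 7.25% → $0.7221
Webcam $25.38: consumer electronics, buyer-exempt → 0% → $0.00
Stainless water bottle $26.84: general merchandise → 7.25% → $1.9459
Smartwatch $203.63: consumer electronics, buyer-exempt → 0% → $0.00
Umbrella $10.67: general merchandise → 7.25% → $0.773575
Subtotal = $951.27; unrounded tax = $4.4196 → $4.42; total due = $955.69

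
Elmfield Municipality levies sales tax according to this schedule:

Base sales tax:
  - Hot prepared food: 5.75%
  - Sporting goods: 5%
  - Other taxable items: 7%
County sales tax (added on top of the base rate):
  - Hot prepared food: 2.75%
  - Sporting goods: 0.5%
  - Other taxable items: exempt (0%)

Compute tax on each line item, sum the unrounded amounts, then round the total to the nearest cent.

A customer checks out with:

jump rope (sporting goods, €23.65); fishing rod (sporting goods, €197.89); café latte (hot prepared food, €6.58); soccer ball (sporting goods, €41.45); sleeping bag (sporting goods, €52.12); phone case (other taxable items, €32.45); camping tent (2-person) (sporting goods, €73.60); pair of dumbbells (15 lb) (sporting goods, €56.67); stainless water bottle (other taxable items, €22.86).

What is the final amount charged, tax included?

€536.20

Jump rope €23.65: sporting goods → 5% + 0.5% county = 5.5% → €1.30075
Fishing rod €197.89: sporting goods → 5% + 0.5% county = 5.5% → €10.88395
Café latte €6.58: hot prepared food → 5.75% + 2.75% county = 8.5% → €0.5593
Soccer ball €41.45: sporting goods → 5% + 0.5% county = 5.5% → €2.27975
Sleeping bag €52.12: sporting goods → 5% + 0.5% county = 5.5% → €2.8666
Phone case €32.45: other taxable items → 7% + 0% county = 7% → €2.2715
Camping tent (2-person) €73.60: sporting goods → 5% + 0.5% county = 5.5% → €4.048
Pair of dumbbells (15 lb) €56.67: sporting goods → 5% + 0.5% county = 5.5% → €3.11685
Stainless water bottle €22.86: other taxable items → 7% + 0% county = 7% → €1.6002
Subtotal = €507.27; unrounded tax = €28.9269 → €28.93; total due = €536.20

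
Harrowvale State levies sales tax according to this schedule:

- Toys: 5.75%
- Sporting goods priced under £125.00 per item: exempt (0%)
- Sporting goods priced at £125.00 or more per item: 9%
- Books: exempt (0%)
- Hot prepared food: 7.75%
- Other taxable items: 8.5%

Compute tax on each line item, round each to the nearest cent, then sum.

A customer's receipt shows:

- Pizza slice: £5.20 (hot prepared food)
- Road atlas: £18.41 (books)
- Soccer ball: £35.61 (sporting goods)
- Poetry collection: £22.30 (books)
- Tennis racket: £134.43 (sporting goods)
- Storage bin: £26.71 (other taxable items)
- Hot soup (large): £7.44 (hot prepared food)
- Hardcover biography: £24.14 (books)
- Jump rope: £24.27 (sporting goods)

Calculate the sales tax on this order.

Pizza slice £5.20: hot prepared food → 7.75% → £0.40
Road atlas £18.41: books → 0% → £0.00
Soccer ball £35.61: sporting goods, under £125.00 → 0% → £0.00
Poetry collection £22.30: books → 0% → £0.00
Tennis racket £134.43: sporting goods, £125.00 or more → 9% → £12.10
Storage bin £26.71: other taxable items → 8.5% → £2.27
Hot soup (large) £7.44: hot prepared food → 7.75% → £0.58
Hardcover biography £24.14: books → 0% → £0.00
Jump rope £24.27: sporting goods, under £125.00 → 0% → £0.00
Total tax = £0.40 + £12.10 + £2.27 + £0.58 = £15.35

£15.35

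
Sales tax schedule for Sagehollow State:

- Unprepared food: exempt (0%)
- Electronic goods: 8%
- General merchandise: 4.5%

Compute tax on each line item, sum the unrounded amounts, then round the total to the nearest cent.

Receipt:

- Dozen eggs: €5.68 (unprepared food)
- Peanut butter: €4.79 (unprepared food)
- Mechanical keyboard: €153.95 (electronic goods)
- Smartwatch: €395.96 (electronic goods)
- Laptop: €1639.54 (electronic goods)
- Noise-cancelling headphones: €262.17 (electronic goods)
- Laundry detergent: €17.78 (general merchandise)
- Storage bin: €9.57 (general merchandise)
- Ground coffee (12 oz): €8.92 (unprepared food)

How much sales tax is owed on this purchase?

€197.36

Dozen eggs €5.68: unprepared food → 0% → €0.00
Peanut butter €4.79: unprepared food → 0% → €0.00
Mechanical keyboard €153.95: electronic goods → 8% → €12.316
Smartwatch €395.96: electronic goods → 8% → €31.6768
Laptop €1639.54: electronic goods → 8% → €131.1632
Noise-cancelling headphones €262.17: electronic goods → 8% → €20.9736
Laundry detergent €17.78: general merchandise → 4.5% → €0.8001
Storage bin €9.57: general merchandise → 4.5% → €0.43065
Ground coffee (12 oz) €8.92: unprepared food → 0% → €0.00
Unrounded tax sum = €197.36035 → €197.36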